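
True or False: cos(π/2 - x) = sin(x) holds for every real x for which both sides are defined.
True.

Claim: cos(π/2 - x) = sin(x).
Reasoning: Use cos(u - v) = cos(u)cos(v) + sin(u)sin(v) with u = π/2, v = x: cos(π/2)cos(x) + sin(π/2)sin(x) = 0·cos(x) + 1·sin(x) = sin(x).
So the two sides agree for every real x for which both sides are defined.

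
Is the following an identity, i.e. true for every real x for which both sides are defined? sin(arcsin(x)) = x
Claim: sin(arcsin(x)) = x.
Reasoning: For -1 ≤ x ≤ 1 (where arcsin is defined), arcsin(x) is by definition an angle whose sine equals x. Taking the sine of that angle returns x. (Note the other order, arcsin(sin x) = x, is NOT an identity.)
So the two sides agree for every real x for which both sides are defined.

Conclusion: Yes, this is an identity.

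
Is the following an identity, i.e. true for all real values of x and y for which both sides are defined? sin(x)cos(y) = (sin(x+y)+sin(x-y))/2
Claim: sin(x)cos(y) = (sin(x+y)+sin(x-y))/2.
Reasoning: sin(x+y) = sin(x)cos(y) + cos(x)sin(y) and sin(x-y) = sin(x)cos(y) - cos(x)sin(y). Adding, sin(x+y) + sin(x-y) = 2sin(x)cos(y); divide by 2.
So the two sides agree for all real values of x and y for which both sides are defined.

Conclusion: Yes, this is an identity.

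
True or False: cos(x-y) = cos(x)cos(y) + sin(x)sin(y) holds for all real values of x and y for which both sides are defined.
True.

Claim: cos(x-y) = cos(x)cos(y) + sin(x)sin(y).
Reasoning: Replace y by -y in cos(x+y) = cos(x)cos(y) - sin(x)sin(y) and use cos(-y) = cos(y), sin(-y) = -sin(y): cos(x-y) = cos(x)cos(y) + sin(x)sin(y).
So the two sides agree for all real values of x and y for which both sides are defined.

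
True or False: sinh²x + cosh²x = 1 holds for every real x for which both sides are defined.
False.

Claim: sinh²x + cosh²x = 1.
Test a specific point where both sides are defined: x = 1/2.
LHS = sinh²x + cosh²x ≈ 1.5431
RHS = 1 ≈ 1.0000
Since 1.5431 ≠ 1.0000, the equation fails at this point, so it cannot hold for every real x for which both sides are defined.
The correct hyperbolic identity is cosh²x - sinh²x = 1 (a difference); the sum sinh²x + cosh²x equals cosh(2x).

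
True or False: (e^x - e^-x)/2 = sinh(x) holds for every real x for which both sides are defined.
True.

Claim: (e^x - e^-x)/2 = sinh(x).
Reasoning: This is exactly the definition of the hyperbolic sine: sinh(x) := (e^x - e^-x)/2.
So the two sides agree for every real x for which both sides are defined.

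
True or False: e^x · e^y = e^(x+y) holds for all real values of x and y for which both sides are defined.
True.

Claim: e^x · e^y = e^(x+y).
Reasoning: This is the law of exponents for a common base: multiplying powers adds exponents. E.g. from the series, (Σ x^j/j!)(Σ y^k/k!) = Σ_m (Σ_{j+k=m} x^j y^k/(j!k!)) = Σ_m (x+y)^m/m! by the binomial theorem.
So the two sides agree for all real values of x and y for which both sides are defined.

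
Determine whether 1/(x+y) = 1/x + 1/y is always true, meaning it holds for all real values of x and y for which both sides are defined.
Claim: 1/(x+y) = 1/x + 1/y.
Test a specific point where both sides are defined: x = 1, y = 5.
LHS = 1/(x+y) ≈ 0.1667
RHS = 1/x + 1/y ≈ 1.2000
Since 0.1667 ≠ 1.2000, the equation fails at this point, so it cannot hold for all real values of x and y for which both sides are defined.
1/x + 1/y = (x+y)/(xy), which is not 1/(x+y).

Conclusion: No, this is NOT an identity.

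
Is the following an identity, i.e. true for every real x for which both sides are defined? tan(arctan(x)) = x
Yes, this is an identity.

Claim: tan(arctan(x)) = x.
Reasoning: For every real x, arctan(x) is by definition the angle in (-π/2, π/2) whose tangent equals x. Taking the tangent of that angle returns x.
So the two sides agree for every real x for which both sides are defined.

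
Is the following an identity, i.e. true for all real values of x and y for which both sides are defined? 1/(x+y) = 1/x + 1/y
No, this is NOT an identity.

Claim: 1/(x+y) = 1/x + 1/y.
Test a specific point where both sides are defined: x = 1/2, y = 1/2.
LHS = 1/(x+y) ≈ 1.0000
RHS = 1/x + 1/y ≈ 4.0000
Since 1.0000 ≠ 4.0000, the equation fails at this point, so it cannot hold for all real values of x and y for which both sides are defined.
1/x + 1/y = (x+y)/(xy), which is not 1/(x+y).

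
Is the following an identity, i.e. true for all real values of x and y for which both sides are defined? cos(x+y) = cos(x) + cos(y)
Claim: cos(x+y) = cos(x) + cos(y).
Test a specific point where both sides are defined: x = -π/3, y = -π/2.
LHS = cos(x+y) ≈ -0.8660
RHS = cos(x) + cos(y) ≈ 0.5000
Since -0.8660 ≠ 0.5000, the equation fails at this point, so it cannot hold for all real values of x and y for which both sides are defined.
The correct expansion is cos(x+y) = cos(x)cos(y) - sin(x)sin(y); cosine is not additive.

Conclusion: No, this is NOT an identity.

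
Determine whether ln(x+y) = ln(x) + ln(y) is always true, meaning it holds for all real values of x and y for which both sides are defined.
Claim: ln(x+y) = ln(x) + ln(y).
Test a specific point where both sides are defined: x = 1/2, y = 3.
LHS = ln(x+y) ≈ 1.2528
RHS = ln(x) + ln(y) ≈ 0.4055
Since 1.2528 ≠ 0.4055, the equation fails at this point, so it cannot hold for all real values of x and y for which both sides are defined.
ln(x) + ln(y) = ln(xy), not ln(x+y).

Conclusion: No, this is NOT an identity.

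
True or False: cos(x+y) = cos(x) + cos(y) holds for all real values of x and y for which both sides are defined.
Claim: cos(x+y) = cos(x) + cos(y).
Test a specific point where both sides are defined: x = 3π/4, y = π/3.
LHS = cos(x+y) ≈ -0.9659
RHS = cos(x) + cos(y) ≈ -0.2071
Since -0.9659 ≠ -0.2071, the equation fails at this point, so it cannot hold for all real values of x and y for which both sides are defined.
The correct expansion is cos(x+y) = cos(x)cos(y) - sin(x)sin(y); cosine is not additive.

Conclusion: False.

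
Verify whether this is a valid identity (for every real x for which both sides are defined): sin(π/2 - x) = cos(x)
Yes, this is an identity.

Claim: sin(π/2 - x) = cos(x).
Reasoning: Use sin(u - v) = sin(u)cos(v) - cos(u)sin(v) with u = π/2, v = x: sin(π/2)cos(x) - cos(π/2)sin(x) = 1·cos(x) - 0·sin(x) = cos(x).
So the two sides agree for every real x for which both sides are defined.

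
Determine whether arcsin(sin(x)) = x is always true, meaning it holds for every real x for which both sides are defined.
No, this is NOT an identity.

Claim: arcsin(sin(x)) = x.
Test a specific point where both sides are defined: x = 3π/4.
LHS = arcsin(sin(x)) ≈ 0.7854
RHS = x ≈ 2.3562
Since 0.7854 ≠ 2.3562, the equation fails at this point, so it cannot hold for every real x for which both sides are defined.
arcsin only returns values in [-π/2, π/2], so arcsin(sin(x)) = x holds only for x in that interval, not for all real x.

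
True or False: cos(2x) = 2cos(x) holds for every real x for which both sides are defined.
False.

Claim: cos(2x) = 2cos(x).
Test a specific point where both sides are defined: x = -π/3.
LHS = cos(2x) ≈ -0.5000
RHS = 2cos(x) ≈ 1.0000
Since -0.5000 ≠ 1.0000, the equation fails at this point, so it cannot hold for every real x for which both sides are defined.
The correct double-angle formula is cos(2x) = cos²x - sin²x.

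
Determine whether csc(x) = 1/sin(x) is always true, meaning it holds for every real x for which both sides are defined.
Yes, this is an identity.

Claim: csc(x) = 1/sin(x).
Reasoning: csc(x) is by definition the reciprocal of sin(x), wherever sin(x) ≠ 0.
So the two sides agree for every real x for which both sides are defined.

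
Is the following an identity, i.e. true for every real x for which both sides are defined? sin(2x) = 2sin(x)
Claim: sin(2x) = 2sin(x).
Test a specific point where both sides are defined: x = -π/4.
LHS = sin(2x) ≈ -1.0000
RHS = 2sin(x) ≈ -1.4142
Since -1.0000 ≠ -1.4142, the equation fails at this point, so it cannot hold for every real x for which both sides are defined.
The correct double-angle formula is sin(2x) = 2sin(x)cos(x).

Conclusion: No, this is NOT an identity.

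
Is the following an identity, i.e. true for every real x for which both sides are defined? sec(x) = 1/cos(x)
Claim: sec(x) = 1/cos(x).
Reasoning: sec(x) is by definition the reciprocal of cos(x), wherever cos(x) ≠ 0.
So the two sides agree for every real x for which both sides are defined.

Conclusion: Yes, this is an identity.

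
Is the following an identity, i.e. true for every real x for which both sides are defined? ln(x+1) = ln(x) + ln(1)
Claim: ln(x+1) = ln(x) + ln(1).
Test a specific point where both sides are defined: x = 1/2.
LHS = ln(x+1) ≈ 0.4055
RHS = ln(x) + ln(1) ≈ -0.6931
Since 0.4055 ≠ -0.6931, the equation fails at this point, so it cannot hold for every real x for which both sides are defined.
ln(1) = 0, so the right side is just ln(x), which differs from ln(x+1).

Conclusion: No, this is NOT an identity.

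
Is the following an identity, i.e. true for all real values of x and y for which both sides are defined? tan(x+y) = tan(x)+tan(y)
Claim: tan(x+y) = tan(x)+tan(y).
Test a specific point where both sides are defined: x = π/6, y = π/4.
LHS = tan(x+y) ≈ 3.7321
RHS = tan(x)+tan(y) ≈ 1.5774
Since 3.7321 ≠ 1.5774, the equation fails at this point, so it cannot hold for all real values of x and y for which both sides are defined.
The correct formula is tan(x+y) = (tan(x) + tan(y))/(1 - tan(x)tan(y)).

Conclusion: No, this is NOT an identity.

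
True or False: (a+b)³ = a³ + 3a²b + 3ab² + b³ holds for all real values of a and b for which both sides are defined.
Claim: (a+b)³ = a³ + 3a²b + 3ab² + b³.
Reasoning: (a+b)³ = (a+b)(a+b)² = (a+b)(a² + 2ab + b²) = a³ + 2a²b + ab² + a²b + 2ab² + b³ = a³ + 3a²b + 3ab² + b³.
So the two sides agree for all real values of a and b for which both sides are defined.

Conclusion: True.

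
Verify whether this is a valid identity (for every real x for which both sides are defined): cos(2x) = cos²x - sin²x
Yes, this is an identity.

Claim: cos(2x) = cos²x - sin²x.
Reasoning: Put y = x in the addition formula cos(x+y) = cos(x)cos(y) - sin(x)sin(y): cos(2x) = cos²x - sin²x.
So the two sides agree for every real x for which both sides are defined.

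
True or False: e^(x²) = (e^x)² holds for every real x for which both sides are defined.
False.

Claim: e^(x²) = (e^x)².
Test a specific point where both sides are defined: x = -1.
LHS = e^(x²) ≈ 2.7183
RHS = (e^x)² ≈ 0.1353
Since 2.7183 ≠ 0.1353, the equation fails at this point, so it cannot hold for every real x for which both sides are defined.
(e^x)² = e^(2x), and 2x ≠ x² in general.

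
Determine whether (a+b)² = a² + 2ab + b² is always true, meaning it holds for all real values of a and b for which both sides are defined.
Claim: (a+b)² = a² + 2ab + b².
Reasoning: Expand: (a+b)² = (a+b)(a+b) = a·a + a·b + b·a + b·b = a² + 2ab + b².
So the two sides agree for all real values of a and b for which both sides are defined.

Conclusion: Yes, this is an identity.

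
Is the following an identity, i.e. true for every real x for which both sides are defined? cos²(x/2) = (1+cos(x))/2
Yes, this is an identity.

Claim: cos²(x/2) = (1+cos(x))/2.
Reasoning: Use cos(2θ) = 2cos²θ - 1 with θ = x/2: cos(x) = 2cos²(x/2) - 1. Solving for cos²(x/2) gives (1 + cos(x))/2.
So the two sides agree for every real x for which both sides are defined.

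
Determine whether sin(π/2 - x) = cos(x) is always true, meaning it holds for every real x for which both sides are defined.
Yes, this is an identity.

Claim: sin(π/2 - x) = cos(x).
Reasoning: Use sin(u - v) = sin(u)cos(v) - cos(u)sin(v) with u = π/2, v = x: sin(π/2)cos(x) - cos(π/2)sin(x) = 1·cos(x) - 0·sin(x) = cos(x).
So the two sides agree for every real x for which both sides are defined.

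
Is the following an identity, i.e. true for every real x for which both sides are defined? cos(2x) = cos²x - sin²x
Claim: cos(2x) = cos²x - sin²x.
Reasoning: Put y = x in the addition formula cos(x+y) = cos(x)cos(y) - sin(x)sin(y): cos(2x) = cos²x - sin²x.
So the two sides agree for every real x for which both sides are defined.

Conclusion: Yes, this is an identity.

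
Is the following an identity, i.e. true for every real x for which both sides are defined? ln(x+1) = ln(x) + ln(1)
No, this is NOT an identity.

Claim: ln(x+1) = ln(x) + ln(1).
Test a specific point where both sides are defined: x = 1/2.
LHS = ln(x+1) ≈ 0.4055
RHS = ln(x) + ln(1) ≈ -0.6931
Since 0.4055 ≠ -0.6931, the equation fails at this point, so it cannot hold for every real x for which both sides are defined.
ln(1) = 0, so the right side is just ln(x), which differs from ln(x+1).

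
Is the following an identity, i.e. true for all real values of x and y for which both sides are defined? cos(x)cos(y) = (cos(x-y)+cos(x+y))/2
Claim: cos(x)cos(y) = (cos(x-y)+cos(x+y))/2.
Reasoning: cos(x-y) = cos(x)cos(y) + sin(x)sin(y) and cos(x+y) = cos(x)cos(y) - sin(x)sin(y). Adding, cos(x-y) + cos(x+y) = 2cos(x)cos(y); divide by 2.
So the two sides agree for all real values of x and y for which both sides are defined.

Conclusion: Yes, this is an identity.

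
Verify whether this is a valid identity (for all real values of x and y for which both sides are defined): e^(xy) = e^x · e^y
Claim: e^(xy) = e^x · e^y.
Test a specific point where both sides are defined: x = 3/2, y = 3/2.
LHS = e^(xy) ≈ 9.4877
RHS = e^x · e^y ≈ 20.0855
Since 9.4877 ≠ 20.0855, the equation fails at this point, so it cannot hold for all real values of x and y for which both sides are defined.
e^x · e^y = e^(x+y), not e^(xy).

Conclusion: No, this is NOT an identity.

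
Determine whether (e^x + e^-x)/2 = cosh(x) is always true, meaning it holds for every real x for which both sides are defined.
Claim: (e^x + e^-x)/2 = cosh(x).
Reasoning: This is exactly the definition of the hyperbolic cosine: cosh(x) := (e^x + e^-x)/2.
So the two sides agree for every real x for which both sides are defined.

Conclusion: Yes, this is an identity.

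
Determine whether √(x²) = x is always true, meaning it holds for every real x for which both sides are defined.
No, this is NOT an identity.

Claim: √(x²) = x.
Test a specific point where both sides are defined: x = -2.
LHS = √(x²) ≈ 2.0000
RHS = x ≈ -2.0000
Since 2.0000 ≠ -2.0000, the equation fails at this point, so it cannot hold for every real x for which both sides are defined.
√(x²) = |x|, which differs from x whenever x < 0 (both sides are defined for every real x).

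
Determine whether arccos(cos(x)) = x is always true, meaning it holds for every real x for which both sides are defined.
Claim: arccos(cos(x)) = x.
Test a specific point where both sides are defined: x = -π/2.
LHS = arccos(cos(x)) ≈ 1.5708
RHS = x ≈ -1.5708
Since 1.5708 ≠ -1.5708, the equation fails at this point, so it cannot hold for every real x for which both sides are defined.
arccos only returns values in [0, π], so arccos(cos(x)) = x holds only for x in that interval, not for all real x.

Conclusion: No, this is NOT an identity.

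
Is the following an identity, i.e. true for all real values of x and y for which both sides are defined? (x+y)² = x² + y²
No, this is NOT an identity.

Claim: (x+y)² = x² + y².
Test a specific point where both sides are defined: x = 2, y = 2.
LHS = (x+y)² ≈ 16.0000
RHS = x² + y² ≈ 8.0000
Since 16.0000 ≠ 8.0000, the equation fails at this point, so it cannot hold for all real values of x and y for which both sides are defined.
The correct expansion is (x+y)² = x² + 2xy + y²; the cross term 2xy is missing.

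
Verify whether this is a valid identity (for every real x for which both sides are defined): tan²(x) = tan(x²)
Claim: tan²(x) = tan(x²).
Test a specific point where both sides are defined: x = π/4.
LHS = tan²(x) ≈ 1.0000
RHS = tan(x²) ≈ 0.7092
Since 1.0000 ≠ 0.7092, the equation fails at this point, so it cannot hold for every real x for which both sides are defined.
tan²(x) means (tan x)², squaring the output; tan(x²) squares the input. These are different functions.

Conclusion: No, this is NOT an identity.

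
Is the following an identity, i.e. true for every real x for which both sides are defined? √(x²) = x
No, this is NOT an identity.

Claim: √(x²) = x.
Test a specific point where both sides are defined: x = -3.
LHS = √(x²) ≈ 3.0000
RHS = x ≈ -3.0000
Since 3.0000 ≠ -3.0000, the equation fails at this point, so it cannot hold for every real x for which both sides are defined.
√(x²) = |x|, which differs from x whenever x < 0 (both sides are defined for every real x).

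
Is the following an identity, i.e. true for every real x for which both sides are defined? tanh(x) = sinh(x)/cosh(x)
Yes, this is an identity.

Claim: tanh(x) = sinh(x)/cosh(x).
Reasoning: tanh(x) is defined as sinh(x)/cosh(x) = (e^x - e^-x)/(e^x + e^-x); cosh(x) ≥ 1 is never zero, so this holds for every real x.
So the two sides agree for every real x for which both sides are defined.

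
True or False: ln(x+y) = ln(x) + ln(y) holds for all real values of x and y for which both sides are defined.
False.

Claim: ln(x+y) = ln(x) + ln(y).
Test a specific point where both sides are defined: x = 3/2, y = 1/2.
LHS = ln(x+y) ≈ 0.6931
RHS = ln(x) + ln(y) ≈ -0.2877
Since 0.6931 ≠ -0.2877, the equation fails at this point, so it cannot hold for all real values of x and y for which both sides are defined.
ln(x) + ln(y) = ln(xy), not ln(x+y).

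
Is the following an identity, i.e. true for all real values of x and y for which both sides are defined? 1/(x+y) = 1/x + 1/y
No, this is NOT an identity.

Claim: 1/(x+y) = 1/x + 1/y.
Test a specific point where both sides are defined: x = 3/2, y = -3.
LHS = 1/(x+y) ≈ -0.6667
RHS = 1/x + 1/y ≈ 0.3333
Since -0.6667 ≠ 0.3333, the equation fails at this point, so it cannot hold for all real values of x and y for which both sides are defined.
1/x + 1/y = (x+y)/(xy), which is not 1/(x+y).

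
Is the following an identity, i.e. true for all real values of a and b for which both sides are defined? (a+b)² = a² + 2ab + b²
Claim: (a+b)² = a² + 2ab + b².
Reasoning: Expand: (a+b)² = (a+b)(a+b) = a·a + a·b + b·a + b·b = a² + 2ab + b².
So the two sides agree for all real values of a and b for which both sides are defined.

Conclusion: Yes, this is an identity.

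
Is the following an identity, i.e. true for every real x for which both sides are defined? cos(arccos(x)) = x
Yes, this is an identity.

Claim: cos(arccos(x)) = x.
Reasoning: For -1 ≤ x ≤ 1 (where arccos is defined), arccos(x) is by definition an angle whose cosine equals x. Taking the cosine of that angle returns x. (Note the other order, arccos(cos x) = x, is NOT an identity.)
So the two sides agree for every real x for which both sides are defined.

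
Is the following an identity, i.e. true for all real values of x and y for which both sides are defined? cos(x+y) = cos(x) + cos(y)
No, this is NOT an identity.

Claim: cos(x+y) = cos(x) + cos(y).
Test a specific point where both sides are defined: x = π/4, y = -π/4.
LHS = cos(x+y) ≈ 1.0000
RHS = cos(x) + cos(y) ≈ 1.4142
Since 1.0000 ≠ 1.4142, the equation fails at this point, so it cannot hold for all real values of x and y for which both sides are defined.
The correct expansion is cos(x+y) = cos(x)cos(y) - sin(x)sin(y); cosine is not additive.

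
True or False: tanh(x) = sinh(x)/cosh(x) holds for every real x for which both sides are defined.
True.

Claim: tanh(x) = sinh(x)/cosh(x).
Reasoning: tanh(x) is defined as sinh(x)/cosh(x) = (e^x - e^-x)/(e^x + e^-x); cosh(x) ≥ 1 is never zero, so this holds for every real x.
So the two sides agree for every real x for which both sides are defined.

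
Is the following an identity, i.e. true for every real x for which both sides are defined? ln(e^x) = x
Yes, this is an identity.

Claim: ln(e^x) = x.
Reasoning: ln is the inverse of the exponential: ln(e^x) asks for the exponent p with e^p = e^x, and since e^p is one-to-one that exponent is p = x.
So the two sides agree for every real x for which both sides are defined.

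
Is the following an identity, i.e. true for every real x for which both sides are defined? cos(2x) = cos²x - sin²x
Yes, this is an identity.

Claim: cos(2x) = cos²x - sin²x.
Reasoning: Put y = x in the addition formula cos(x+y) = cos(x)cos(y) - sin(x)sin(y): cos(2x) = cos²x - sin²x.
So the two sides agree for every real x for which both sides are defined.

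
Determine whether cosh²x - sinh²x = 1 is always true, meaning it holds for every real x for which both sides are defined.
Claim: cosh²x - sinh²x = 1.
Reasoning: With cosh(x) = (e^x + e^-x)/2 and sinh(x) = (e^x - e^-x)/2: cosh²x = (e^(2x) + 2 + e^(-2x))/4 and sinh²x = (e^(2x) - 2 + e^(-2x))/4. Subtracting leaves 4/4 = 1.
So the two sides agree for every real x for which both sides are defined.

Conclusion: Yes, this is an identity.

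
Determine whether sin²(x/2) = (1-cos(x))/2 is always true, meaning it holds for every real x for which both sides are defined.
Yes, this is an identity.

Claim: sin²(x/2) = (1-cos(x))/2.
Reasoning: Use cos(2θ) = 1 - 2sin²θ with θ = x/2: cos(x) = 1 - 2sin²(x/2). Solving for sin²(x/2) gives (1 - cos(x))/2.
So the two sides agree for every real x for which both sides are defined.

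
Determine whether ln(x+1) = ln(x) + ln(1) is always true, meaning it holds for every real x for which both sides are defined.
Claim: ln(x+1) = ln(x) + ln(1).
Test a specific point where both sides are defined: x = 5.
LHS = ln(x+1) ≈ 1.7918
RHS = ln(x) + ln(1) ≈ 1.6094
Since 1.7918 ≠ 1.6094, the equation fails at this point, so it cannot hold for every real x for which both sides are defined.
ln(1) = 0, so the right side is just ln(x), which differs from ln(x+1).

Conclusion: No, this is NOT an identity.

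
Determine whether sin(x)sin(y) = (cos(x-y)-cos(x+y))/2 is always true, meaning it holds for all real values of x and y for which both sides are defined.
Yes, this is an identity.

Claim: sin(x)sin(y) = (cos(x-y)-cos(x+y))/2.
Reasoning: cos(x-y) = cos(x)cos(y) + sin(x)sin(y) and cos(x+y) = cos(x)cos(y) - sin(x)sin(y). Subtracting, cos(x-y) - cos(x+y) = 2sin(x)sin(y); divide by 2.
So the two sides agree for all real values of x and y for which both sides are defined.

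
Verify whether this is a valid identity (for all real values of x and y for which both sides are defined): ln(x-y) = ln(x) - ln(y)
No, this is NOT an identity.

Claim: ln(x-y) = ln(x) - ln(y).
Test a specific point where both sides are defined: x = 5, y = 1/2.
LHS = ln(x-y) ≈ 1.5041
RHS = ln(x) - ln(y) ≈ 2.3026
Since 1.5041 ≠ 2.3026, the equation fails at this point, so it cannot hold for all real values of x and y for which both sides are defined.
ln(x) - ln(y) = ln(x/y), not ln(x-y).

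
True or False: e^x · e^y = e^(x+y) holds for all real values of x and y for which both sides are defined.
True.

Claim: e^x · e^y = e^(x+y).
Reasoning: This is the law of exponents for a common base: multiplying powers adds exponents. E.g. from the series, (Σ x^j/j!)(Σ y^k/k!) = Σ_m (Σ_{j+k=m} x^j y^k/(j!k!)) = Σ_m (x+y)^m/m! by the binomial theorem.
So the two sides agree for all real values of x and y for which both sides are defined.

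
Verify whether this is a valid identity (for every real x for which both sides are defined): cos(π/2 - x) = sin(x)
Claim: cos(π/2 - x) = sin(x).
Reasoning: Use cos(u - v) = cos(u)cos(v) + sin(u)sin(v) with u = π/2, v = x: cos(π/2)cos(x) + sin(π/2)sin(x) = 0·cos(x) + 1·sin(x) = sin(x).
So the two sides agree for every real x for which both sides are defined.

Conclusion: Yes, this is an identity.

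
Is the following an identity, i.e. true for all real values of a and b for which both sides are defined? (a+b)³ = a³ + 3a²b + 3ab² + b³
Claim: (a+b)³ = a³ + 3a²b + 3ab² + b³.
Reasoning: (a+b)³ = (a+b)(a+b)² = (a+b)(a² + 2ab + b²) = a³ + 2a²b + ab² + a²b + 2ab² + b³ = a³ + 3a²b + 3ab² + b³.
So the two sides agree for all real values of a and b for which both sides are defined.

Conclusion: Yes, this is an identity.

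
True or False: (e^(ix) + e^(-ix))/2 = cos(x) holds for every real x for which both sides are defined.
True.

Claim: (e^(ix) + e^(-ix))/2 = cos(x).
Reasoning: By Euler's formula e^(ix) = cos(x) + i·sin(x) and e^(-ix) = cos(x) - i·sin(x). Adding cancels the sine terms: e^(ix) + e^(-ix) = 2cos(x); divide by 2.
So the two sides agree for every real x for which both sides are defined.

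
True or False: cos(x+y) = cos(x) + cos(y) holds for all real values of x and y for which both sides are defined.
False.

Claim: cos(x+y) = cos(x) + cos(y).
Test a specific point where both sides are defined: x = -π/4, y = -π/2.
LHS = cos(x+y) ≈ -0.7071
RHS = cos(x) + cos(y) ≈ 0.7071
Since -0.7071 ≠ 0.7071, the equation fails at this point, so it cannot hold for all real values of x and y for which both sides are defined.
The correct expansion is cos(x+y) = cos(x)cos(y) - sin(x)sin(y); cosine is not additive.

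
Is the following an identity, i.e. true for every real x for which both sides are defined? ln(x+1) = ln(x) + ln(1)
No, this is NOT an identity.

Claim: ln(x+1) = ln(x) + ln(1).
Test a specific point where both sides are defined: x = 4.
LHS = ln(x+1) ≈ 1.6094
RHS = ln(x) + ln(1) ≈ 1.3863
Since 1.6094 ≠ 1.3863, the equation fails at this point, so it cannot hold for every real x for which both sides are defined.
ln(1) = 0, so the right side is just ln(x), which differs from ln(x+1).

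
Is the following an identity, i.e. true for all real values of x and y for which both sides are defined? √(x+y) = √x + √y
Claim: √(x+y) = √x + √y.
Test a specific point where both sides are defined: x = 3/2, y = 3/2.
LHS = √(x+y) ≈ 1.7321
RHS = √x + √y ≈ 2.4495
Since 1.7321 ≠ 2.4495, the equation fails at this point, so it cannot hold for all real values of x and y for which both sides are defined.
Squaring the right side gives x + 2√(xy) + y, not x + y.

Conclusion: No, this is NOT an identity.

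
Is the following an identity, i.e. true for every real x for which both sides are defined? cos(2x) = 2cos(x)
Claim: cos(2x) = 2cos(x).
Test a specific point where both sides are defined: x = 3π/4.
LHS = cos(2x) ≈ 0.0000
RHS = 2cos(x) ≈ -1.4142
Since 0.0000 ≠ -1.4142, the equation fails at this point, so it cannot hold for every real x for which both sides are defined.
The correct double-angle formula is cos(2x) = cos²x - sin²x.

Conclusion: No, this is NOT an identity.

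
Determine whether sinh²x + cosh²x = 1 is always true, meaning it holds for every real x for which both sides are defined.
Claim: sinh²x + cosh²x = 1.
Test a specific point where both sides are defined: x = 4.
LHS = sinh²x + cosh²x ≈ 1490.4792
RHS = 1 ≈ 1.0000
Since 1490.4792 ≠ 1.0000, the equation fails at this point, so it cannot hold for every real x for which both sides are defined.
The correct hyperbolic identity is cosh²x - sinh²x = 1 (a difference); the sum sinh²x + cosh²x equals cosh(2x).

Conclusion: No, this is NOT an identity.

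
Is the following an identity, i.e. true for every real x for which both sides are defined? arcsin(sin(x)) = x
Claim: arcsin(sin(x)) = x.
Test a specific point where both sides are defined: x = π.
LHS = arcsin(sin(x)) ≈ 0.0000
RHS = x ≈ 3.1416
Since 0.0000 ≠ 3.1416, the equation fails at this point, so it cannot hold for every real x for which both sides are defined.
arcsin only returns values in [-π/2, π/2], so arcsin(sin(x)) = x holds only for x in that interval, not for all real x.

Conclusion: No, this is NOT an identity.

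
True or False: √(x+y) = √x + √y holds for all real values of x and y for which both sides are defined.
False.

Claim: √(x+y) = √x + √y.
Test a specific point where both sides are defined: x = 3, y = 2.
LHS = √(x+y) ≈ 2.2361
RHS = √x + √y ≈ 3.1463
Since 2.2361 ≠ 3.1463, the equation fails at this point, so it cannot hold for all real values of x and y for which both sides are defined.
Squaring the right side gives x + 2√(xy) + y, not x + y.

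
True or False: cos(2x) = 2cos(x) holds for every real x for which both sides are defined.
False.

Claim: cos(2x) = 2cos(x).
Test a specific point where both sides are defined: x = π/2.
LHS = cos(2x) ≈ -1.0000
RHS = 2cos(x) ≈ 0.0000
Since -1.0000 ≠ 0.0000, the equation fails at this point, so it cannot hold for every real x for which both sides are defined.
The correct double-angle formula is cos(2x) = cos²x - sin²x.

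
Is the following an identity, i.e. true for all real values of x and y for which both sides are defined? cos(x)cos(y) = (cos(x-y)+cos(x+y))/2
Claim: cos(x)cos(y) = (cos(x-y)+cos(x+y))/2.
Reasoning: cos(x-y) = cos(x)cos(y) + sin(x)sin(y) and cos(x+y) = cos(x)cos(y) - sin(x)sin(y). Adding, cos(x-y) + cos(x+y) = 2cos(x)cos(y); divide by 2.
So the two sides agree for all real values of x and y for which both sides are defined.

Conclusion: Yes, this is an identity.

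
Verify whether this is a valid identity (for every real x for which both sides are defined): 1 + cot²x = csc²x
Yes, this is an identity.

Claim: 1 + cot²x = csc²x.
Reasoning: Start from sin²x + cos²x = 1 and divide every term by sin²x (allowed wherever cot x and csc x are defined): 1 + cot²x = 1/sin²x = csc²x.
So the two sides agree for every real x for which both sides are defined.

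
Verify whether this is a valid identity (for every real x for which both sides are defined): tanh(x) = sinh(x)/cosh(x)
Claim: tanh(x) = sinh(x)/cosh(x).
Reasoning: tanh(x) is defined as sinh(x)/cosh(x) = (e^x - e^-x)/(e^x + e^-x); cosh(x) ≥ 1 is never zero, so this holds for every real x.
So the two sides agree for every real x for which both sides are defined.

Conclusion: Yes, this is an identity.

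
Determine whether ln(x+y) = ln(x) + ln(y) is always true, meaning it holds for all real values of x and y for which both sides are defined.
No, this is NOT an identity.

Claim: ln(x+y) = ln(x) + ln(y).
Test a specific point where both sides are defined: x = 1/2, y = 3/2.
LHS = ln(x+y) ≈ 0.6931
RHS = ln(x) + ln(y) ≈ -0.2877
Since 0.6931 ≠ -0.2877, the equation fails at this point, so it cannot hold for all real values of x and y for which both sides are defined.
ln(x) + ln(y) = ln(xy), not ln(x+y).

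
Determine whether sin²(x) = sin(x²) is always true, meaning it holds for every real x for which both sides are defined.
No, this is NOT an identity.

Claim: sin²(x) = sin(x²).
Test a specific point where both sides are defined: x = π/4.
LHS = sin²(x) ≈ 0.5000
RHS = sin(x²) ≈ 0.5785
Since 0.5000 ≠ 0.5785, the equation fails at this point, so it cannot hold for every real x for which both sides are defined.
sin²(x) means (sin x)², squaring the output; sin(x²) squares the input. These are different functions.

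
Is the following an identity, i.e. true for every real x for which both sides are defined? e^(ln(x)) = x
Yes, this is an identity.

Claim: e^(ln(x)) = x.
Reasoning: For x > 0, ln(x) is by definition the exponent p such that e^p = x. Raising e to that exponent therefore returns x: e^(ln x) = x.
So the two sides agree for every real x for which both sides are defined.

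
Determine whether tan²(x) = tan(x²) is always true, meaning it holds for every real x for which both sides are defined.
Claim: tan²(x) = tan(x²).
Test a specific point where both sides are defined: x = π/3.
LHS = tan²(x) ≈ 3.0000
RHS = tan(x²) ≈ 1.9485
Since 3.0000 ≠ 1.9485, the equation fails at this point, so it cannot hold for every real x for which both sides are defined.
tan²(x) means (tan x)², squaring the output; tan(x²) squares the input. These are different functions.

Conclusion: No, this is NOT an identity.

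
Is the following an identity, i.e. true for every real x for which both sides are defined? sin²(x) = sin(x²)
No, this is NOT an identity.

Claim: sin²(x) = sin(x²).
Test a specific point where both sides are defined: x = π/2.
LHS = sin²(x) ≈ 1.0000
RHS = sin(x²) ≈ 0.6243
Since 1.0000 ≠ 0.6243, the equation fails at this point, so it cannot hold for every real x for which both sides are defined.
sin²(x) means (sin x)², squaring the output; sin(x²) squares the input. These are different functions.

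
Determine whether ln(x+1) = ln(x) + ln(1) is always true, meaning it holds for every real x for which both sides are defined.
No, this is NOT an identity.

Claim: ln(x+1) = ln(x) + ln(1).
Test a specific point where both sides are defined: x = 1/2.
LHS = ln(x+1) ≈ 0.4055
RHS = ln(x) + ln(1) ≈ -0.6931
Since 0.4055 ≠ -0.6931, the equation fails at this point, so it cannot hold for every real x for which both sides are defined.
ln(1) = 0, so the right side is just ln(x), which differs from ln(x+1).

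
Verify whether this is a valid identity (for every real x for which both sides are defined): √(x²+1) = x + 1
No, this is NOT an identity.

Claim: √(x²+1) = x + 1.
Test a specific point where both sides are defined: x = -1.
LHS = √(x²+1) ≈ 1.4142
RHS = x + 1 ≈ 0.0000
Since 1.4142 ≠ 0.0000, the equation fails at this point, so it cannot hold for every real x for which both sides are defined.
(x+1)² = x² + 2x + 1 ≠ x² + 1 unless x = 0.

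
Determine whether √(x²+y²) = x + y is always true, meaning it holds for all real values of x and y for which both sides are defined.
Claim: √(x²+y²) = x + y.
Test a specific point where both sides are defined: x = 1, y = -3.
LHS = √(x²+y²) ≈ 3.1623
RHS = x + y ≈ -2.0000
Since 3.1623 ≠ -2.0000, the equation fails at this point, so it cannot hold for all real values of x and y for which both sides are defined.
(x+y)² = x² + 2xy + y², not x² + y², so the square root does not split this way.

Conclusion: No, this is NOT an identity.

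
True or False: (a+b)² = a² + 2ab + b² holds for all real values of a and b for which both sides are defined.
Claim: (a+b)² = a² + 2ab + b².
Reasoning: Expand: (a+b)² = (a+b)(a+b) = a·a + a·b + b·a + b·b = a² + 2ab + b².
So the two sides agree for all real values of a and b for which both sides are defined.

Conclusion: True.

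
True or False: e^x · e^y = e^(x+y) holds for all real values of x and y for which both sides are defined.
True.

Claim: e^x · e^y = e^(x+y).
Reasoning: This is the law of exponents for a common base: multiplying powers adds exponents. E.g. from the series, (Σ x^j/j!)(Σ y^k/k!) = Σ_m (Σ_{j+k=m} x^j y^k/(j!k!)) = Σ_m (x+y)^m/m! by the binomial theorem.
So the two sides agree for all real values of x and y for which both sides are defined.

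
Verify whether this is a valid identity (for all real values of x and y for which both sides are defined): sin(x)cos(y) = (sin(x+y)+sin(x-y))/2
Yes, this is an identity.

Claim: sin(x)cos(y) = (sin(x+y)+sin(x-y))/2.
Reasoning: sin(x+y) = sin(x)cos(y) + cos(x)sin(y) and sin(x-y) = sin(x)cos(y) - cos(x)sin(y). Adding, sin(x+y) + sin(x-y) = 2sin(x)cos(y); divide by 2.
So the two sides agree for all real values of x and y for which both sides are defined.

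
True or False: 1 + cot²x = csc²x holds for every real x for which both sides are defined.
True.

Claim: 1 + cot²x = csc²x.
Reasoning: Start from sin²x + cos²x = 1 and divide every term by sin²x (allowed wherever cot x and csc x are defined): 1 + cot²x = 1/sin²x = csc²x.
So the two sides agree for every real x for which both sides are defined.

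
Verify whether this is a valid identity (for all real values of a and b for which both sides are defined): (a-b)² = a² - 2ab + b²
Claim: (a-b)² = a² - 2ab + b².
Reasoning: Expand: (a-b)² = (a-b)(a-b) = a·a - a·b - b·a + b·b = a² - 2ab + b².
So the two sides agree for all real values of a and b for which both sides are defined.

Conclusion: Yes, this is an identity.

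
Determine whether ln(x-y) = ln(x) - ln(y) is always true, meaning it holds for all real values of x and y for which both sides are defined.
Claim: ln(x-y) = ln(x) - ln(y).
Test a specific point where both sides are defined: x = 3, y = 1.
LHS = ln(x-y) ≈ 0.6931
RHS = ln(x) - ln(y) ≈ 1.0986
Since 0.6931 ≠ 1.0986, the equation fails at this point, so it cannot hold for all real values of x and y for which both sides are defined.
ln(x) - ln(y) = ln(x/y), not ln(x-y).

Conclusion: No, this is NOT an identity.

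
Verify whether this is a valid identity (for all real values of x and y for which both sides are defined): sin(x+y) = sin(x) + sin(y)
Claim: sin(x+y) = sin(x) + sin(y).
Test a specific point where both sides are defined: x = π/6, y = -π/3.
LHS = sin(x+y) ≈ -0.5000
RHS = sin(x) + sin(y) ≈ -0.3660
Since -0.5000 ≠ -0.3660, the equation fails at this point, so it cannot hold for all real values of x and y for which both sides are defined.
The correct expansion is sin(x+y) = sin(x)cos(y) + cos(x)sin(y); sine is not additive.

Conclusion: No, this is NOT an identity.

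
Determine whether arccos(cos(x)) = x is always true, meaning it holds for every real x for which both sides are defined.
Claim: arccos(cos(x)) = x.
Test a specific point where both sides are defined: x = -π/4.
LHS = arccos(cos(x)) ≈ 0.7854
RHS = x ≈ -0.7854
Since 0.7854 ≠ -0.7854, the equation fails at this point, so it cannot hold for every real x for which both sides are defined.
arccos only returns values in [0, π], so arccos(cos(x)) = x holds only for x in that interval, not for all real x.

Conclusion: No, this is NOT an identity.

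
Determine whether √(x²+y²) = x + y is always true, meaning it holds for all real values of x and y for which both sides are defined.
No, this is NOT an identity.

Claim: √(x²+y²) = x + y.
Test a specific point where both sides are defined: x = 4, y = 1/2.
LHS = √(x²+y²) ≈ 4.0311
RHS = x + y ≈ 4.5000
Since 4.0311 ≠ 4.5000, the equation fails at this point, so it cannot hold for all real values of x and y for which both sides are defined.
(x+y)² = x² + 2xy + y², not x² + y², so the square root does not split this way.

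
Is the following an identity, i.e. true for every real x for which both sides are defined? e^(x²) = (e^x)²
No, this is NOT an identity.

Claim: e^(x²) = (e^x)².
Test a specific point where both sides are defined: x = 1.
LHS = e^(x²) ≈ 2.7183
RHS = (e^x)² ≈ 7.3891
Since 2.7183 ≠ 7.3891, the equation fails at this point, so it cannot hold for every real x for which both sides are defined.
(e^x)² = e^(2x), and 2x ≠ x² in general.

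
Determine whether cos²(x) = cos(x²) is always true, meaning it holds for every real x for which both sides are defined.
Claim: cos²(x) = cos(x²).
Test a specific point where both sides are defined: x = -π/3.
LHS = cos²(x) ≈ 0.2500
RHS = cos(x²) ≈ 0.4566
Since 0.2500 ≠ 0.4566, the equation fails at this point, so it cannot hold for every real x for which both sides are defined.
cos²(x) means (cos x)², squaring the output; cos(x²) squares the input. These are different functions.

Conclusion: No, this is NOT an identity.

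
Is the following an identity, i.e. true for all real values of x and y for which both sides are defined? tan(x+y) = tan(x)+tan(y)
Claim: tan(x+y) = tan(x)+tan(y).
Test a specific point where both sides are defined: x = π/3, y = π/3.
LHS = tan(x+y) ≈ -1.7321
RHS = tan(x)+tan(y) ≈ 3.4641
Since -1.7321 ≠ 3.4641, the equation fails at this point, so it cannot hold for all real values of x and y for which both sides are defined.
The correct formula is tan(x+y) = (tan(x) + tan(y))/(1 - tan(x)tan(y)).

Conclusion: No, this is NOT an identity.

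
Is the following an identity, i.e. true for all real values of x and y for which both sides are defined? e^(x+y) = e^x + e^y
No, this is NOT an identity.

Claim: e^(x+y) = e^x + e^y.
Test a specific point where both sides are defined: x = 3, y = 1.
LHS = e^(x+y) ≈ 54.5982
RHS = e^x + e^y ≈ 22.8038
Since 54.5982 ≠ 22.8038, the equation fails at this point, so it cannot hold for all real values of x and y for which both sides are defined.
The correct rule is e^(x+y) = e^x · e^y (a product, not a sum).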